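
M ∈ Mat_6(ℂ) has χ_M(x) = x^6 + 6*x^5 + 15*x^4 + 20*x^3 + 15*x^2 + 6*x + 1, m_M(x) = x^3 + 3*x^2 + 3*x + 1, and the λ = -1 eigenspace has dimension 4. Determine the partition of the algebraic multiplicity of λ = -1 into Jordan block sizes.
Block sizes for λ = -1: [3, 1, 1, 1]

Step 1 — from the characteristic polynomial, algebraic multiplicity of λ = -1 is 6. From dim ker(M − (-1)·I) = 4, there are exactly 4 Jordan blocks for λ = -1.
Step 2 — from the minimal polynomial, the factor (x + 1)^3 tells us the largest block for λ = -1 has size 3.
Step 3 — with total size 6, 4 blocks, and largest block 3, the block sizes (in nonincreasing order) are [3, 1, 1, 1].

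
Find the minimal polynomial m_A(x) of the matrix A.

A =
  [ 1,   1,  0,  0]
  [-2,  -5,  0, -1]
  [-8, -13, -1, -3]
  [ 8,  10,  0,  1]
x^3 + 3*x^2 + 3*x + 1

The characteristic polynomial is χ_A(x) = (x + 1)^4, so the eigenvalues are known. The minimal polynomial is
  m_A(x) = Π_λ (x − λ)^{k_λ}
where k_λ is the size of the *largest* Jordan block for λ (equivalently, the smallest k with (A − λI)^k v = 0 for every generalised eigenvector v of λ).

  λ = -1: largest Jordan block has size 3, contributing (x + 1)^3

So m_A(x) = (x + 1)^3 = x^3 + 3*x^2 + 3*x + 1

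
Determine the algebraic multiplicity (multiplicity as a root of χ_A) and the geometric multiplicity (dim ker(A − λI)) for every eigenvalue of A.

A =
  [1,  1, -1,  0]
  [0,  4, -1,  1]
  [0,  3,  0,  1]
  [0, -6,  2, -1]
λ = 1: alg = 4, geom = 2

Step 1 — factor the characteristic polynomial to read off the algebraic multiplicities:
  χ_A(x) = (x - 1)^4

Step 2 — compute geometric multiplicities via the rank-nullity identity g(λ) = n − rank(A − λI):
  rank(A − (1)·I) = 2, so dim ker(A − (1)·I) = n − 2 = 2

Summary:
  λ = 1: algebraic multiplicity = 4, geometric multiplicity = 2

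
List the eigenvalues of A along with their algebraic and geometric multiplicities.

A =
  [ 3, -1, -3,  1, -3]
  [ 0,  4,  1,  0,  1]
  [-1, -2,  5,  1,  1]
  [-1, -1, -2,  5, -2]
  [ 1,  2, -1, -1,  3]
λ = 4: alg = 5, geom = 2

Step 1 — factor the characteristic polynomial to read off the algebraic multiplicities:
  χ_A(x) = (x - 4)^5

Step 2 — compute geometric multiplicities via the rank-nullity identity g(λ) = n − rank(A − λI):
  rank(A − (4)·I) = 3, so dim ker(A − (4)·I) = n − 3 = 2

Summary:
  λ = 4: algebraic multiplicity = 5, geometric multiplicity = 2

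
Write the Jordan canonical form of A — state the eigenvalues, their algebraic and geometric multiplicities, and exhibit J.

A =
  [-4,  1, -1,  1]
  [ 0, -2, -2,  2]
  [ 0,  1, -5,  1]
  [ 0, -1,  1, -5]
J_2(-4) ⊕ J_1(-4) ⊕ J_1(-4)

The characteristic polynomial is
  det(x·I − A) = x^4 + 16*x^3 + 96*x^2 + 256*x + 256 = (x + 4)^4

Eigenvalues and multiplicities (the geometric multiplicity of λ is n − rank(A − λI), which equals the number of Jordan blocks for λ):
  λ = -4: algebraic multiplicity = 4, geometric multiplicity = 3

Determining the block sizes for each eigenvalue:
  λ = -4: 3 blocks summing to 4 forces exactly one block of size 2 and the rest size 1 → block sizes [2, 1, 1]

Assembling the blocks gives a Jordan form
J =
  [-4,  1,  0,  0]
  [ 0, -4,  0,  0]
  [ 0,  0, -4,  0]
  [ 0,  0,  0, -4]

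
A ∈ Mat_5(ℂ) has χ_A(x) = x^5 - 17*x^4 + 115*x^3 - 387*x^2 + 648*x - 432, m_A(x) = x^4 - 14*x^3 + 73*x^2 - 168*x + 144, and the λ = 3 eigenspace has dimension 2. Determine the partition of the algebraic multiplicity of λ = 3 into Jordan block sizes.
Block sizes for λ = 3: [2, 1]

Step 1 — from the characteristic polynomial, algebraic multiplicity of λ = 3 is 3. From dim ker(A − (3)·I) = 2, there are exactly 2 Jordan blocks for λ = 3.
Step 2 — from the minimal polynomial, the factor (x − 3)^2 tells us the largest block for λ = 3 has size 2.
Step 3 — with total size 3, 2 blocks, and largest block 2, the block sizes (in nonincreasing order) are [2, 1].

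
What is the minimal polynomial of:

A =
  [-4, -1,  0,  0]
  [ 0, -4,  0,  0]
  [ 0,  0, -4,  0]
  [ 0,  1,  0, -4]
x^2 + 8*x + 16

The characteristic polynomial is χ_A(x) = (x + 4)^4, so the eigenvalues are known. The minimal polynomial is
  m_A(x) = Π_λ (x − λ)^{k_λ}
where k_λ is the size of the *largest* Jordan block for λ (equivalently, the smallest k with (A − λI)^k v = 0 for every generalised eigenvector v of λ).

  λ = -4: largest Jordan block has size 2, contributing (x + 4)^2

So m_A(x) = (x + 4)^2 = x^2 + 8*x + 16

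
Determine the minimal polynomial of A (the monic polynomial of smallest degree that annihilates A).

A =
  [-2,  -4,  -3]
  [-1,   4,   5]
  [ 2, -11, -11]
x^3 + 9*x^2 + 27*x + 27

The characteristic polynomial is χ_A(x) = (x + 3)^3, so the eigenvalues are known. The minimal polynomial is
  m_A(x) = Π_λ (x − λ)^{k_λ}
where k_λ is the size of the *largest* Jordan block for λ (equivalently, the smallest k with (A − λI)^k v = 0 for every generalised eigenvector v of λ).

  λ = -3: largest Jordan block has size 3, contributing (x + 3)^3

So m_A(x) = (x + 3)^3 = x^3 + 9*x^2 + 27*x + 27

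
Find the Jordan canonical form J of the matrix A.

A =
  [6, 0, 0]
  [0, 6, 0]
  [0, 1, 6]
J_2(6) ⊕ J_1(6)

The characteristic polynomial is
  det(x·I − A) = x^3 - 18*x^2 + 108*x - 216 = (x - 6)^3

Eigenvalues and multiplicities (the geometric multiplicity of λ is n − rank(A − λI), which equals the number of Jordan blocks for λ):
  λ = 6: algebraic multiplicity = 3, geometric multiplicity = 2

Determining the block sizes for each eigenvalue:
  λ = 6: 2 blocks summing to 3 forces exactly one block of size 2 and the rest size 1 → block sizes [2, 1]

Assembling the blocks gives a Jordan form
J =
  [6, 1, 0]
  [0, 6, 0]
  [0, 0, 6]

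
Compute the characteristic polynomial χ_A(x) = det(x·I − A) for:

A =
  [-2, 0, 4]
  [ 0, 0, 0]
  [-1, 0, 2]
x^3

Expanding det(x·I − A) (e.g. by cofactor expansion or by noting that A is similar to its Jordan form J, which has the same characteristic polynomial as A) gives
  χ_A(x) = x^3
which factors as x^3. The eigenvalues (with algebraic multiplicities) are λ = 0 with multiplicity 3.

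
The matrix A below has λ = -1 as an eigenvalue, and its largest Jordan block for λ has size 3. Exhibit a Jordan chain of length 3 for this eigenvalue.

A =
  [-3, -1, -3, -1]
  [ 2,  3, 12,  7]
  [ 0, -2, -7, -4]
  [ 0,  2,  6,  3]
A Jordan chain for λ = -1 of length 3:
v_1 = (2, 4, -4, 4)ᵀ
v_2 = (-2, 2, 0, 0)ᵀ
v_3 = (1, 0, 0, 0)ᵀ

Let N = A − (-1)·I. We want v_3 with N^3 v_3 = 0 but N^2 v_3 ≠ 0; then v_{j-1} := N · v_j for j = 3, …, 2.

Pick v_3 = (1, 0, 0, 0)ᵀ.
Then v_2 = N · v_3 = (-2, 2, 0, 0)ᵀ.
Then v_1 = N · v_2 = (2, 4, -4, 4)ᵀ.

Sanity check: (A − (-1)·I) v_1 = (0, 0, 0, 0)ᵀ = 0. ✓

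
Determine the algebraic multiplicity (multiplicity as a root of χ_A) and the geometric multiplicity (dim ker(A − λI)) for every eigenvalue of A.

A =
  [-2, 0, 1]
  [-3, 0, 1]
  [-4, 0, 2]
λ = 0: alg = 3, geom = 1

Step 1 — factor the characteristic polynomial to read off the algebraic multiplicities:
  χ_A(x) = x^3

Step 2 — compute geometric multiplicities via the rank-nullity identity g(λ) = n − rank(A − λI):
  rank(A − (0)·I) = 2, so dim ker(A − (0)·I) = n − 2 = 1

Summary:
  λ = 0: algebraic multiplicity = 3, geometric multiplicity = 1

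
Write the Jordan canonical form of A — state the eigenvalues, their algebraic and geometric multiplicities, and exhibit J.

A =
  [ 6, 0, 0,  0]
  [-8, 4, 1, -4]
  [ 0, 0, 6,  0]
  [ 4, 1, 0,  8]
J_3(6) ⊕ J_1(6)

The characteristic polynomial is
  det(x·I − A) = x^4 - 24*x^3 + 216*x^2 - 864*x + 1296 = (x - 6)^4

Eigenvalues and multiplicities (the geometric multiplicity of λ is n − rank(A − λI), which equals the number of Jordan blocks for λ):
  λ = 6: algebraic multiplicity = 4, geometric multiplicity = 2

Determining the block sizes for each eigenvalue:
  λ = 6: with am = 4 and gm = 2, the partition is not yet determined (e.g. several partitions of 4 into 2 parts exist). Let N = A − (6)·I. Computing rank(N^1) = 2, rank(N^2) = 1, rank(N^3) = 0; the number of blocks of size ≥ j is rank(N^{j−1}) − rank(N^j), giving [2, 1, 1]. So we have 1 block(s) of size 3, 1 block(s) of size 1 → block sizes [3, 1]

Assembling the blocks gives a Jordan form
J =
  [6, 1, 0, 0]
  [0, 6, 1, 0]
  [0, 0, 6, 0]
  [0, 0, 0, 6]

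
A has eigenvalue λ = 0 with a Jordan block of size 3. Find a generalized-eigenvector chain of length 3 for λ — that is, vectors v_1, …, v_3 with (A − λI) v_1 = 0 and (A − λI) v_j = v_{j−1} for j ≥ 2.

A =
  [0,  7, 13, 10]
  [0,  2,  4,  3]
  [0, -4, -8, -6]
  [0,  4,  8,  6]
A Jordan chain for λ = 0 of length 3:
v_1 = (2, 0, 0, 0)ᵀ
v_2 = (7, 2, -4, 4)ᵀ
v_3 = (0, 1, 0, 0)ᵀ

Let N = A − (0)·I. We want v_3 with N^3 v_3 = 0 but N^2 v_3 ≠ 0; then v_{j-1} := N · v_j for j = 3, …, 2.

Pick v_3 = (0, 1, 0, 0)ᵀ.
Then v_2 = N · v_3 = (7, 2, -4, 4)ᵀ.
Then v_1 = N · v_2 = (2, 0, 0, 0)ᵀ.

Sanity check: (A − (0)·I) v_1 = (0, 0, 0, 0)ᵀ = 0. ✓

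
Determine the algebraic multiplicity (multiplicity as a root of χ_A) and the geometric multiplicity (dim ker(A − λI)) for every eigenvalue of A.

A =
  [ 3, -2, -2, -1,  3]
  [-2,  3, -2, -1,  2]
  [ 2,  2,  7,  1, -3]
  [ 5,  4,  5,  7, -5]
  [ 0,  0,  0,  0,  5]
λ = 5: alg = 5, geom = 2

Step 1 — factor the characteristic polynomial to read off the algebraic multiplicities:
  χ_A(x) = (x - 5)^5

Step 2 — compute geometric multiplicities via the rank-nullity identity g(λ) = n − rank(A − λI):
  rank(A − (5)·I) = 3, so dim ker(A − (5)·I) = n − 3 = 2

Summary:
  λ = 5: algebraic multiplicity = 5, geometric multiplicity = 2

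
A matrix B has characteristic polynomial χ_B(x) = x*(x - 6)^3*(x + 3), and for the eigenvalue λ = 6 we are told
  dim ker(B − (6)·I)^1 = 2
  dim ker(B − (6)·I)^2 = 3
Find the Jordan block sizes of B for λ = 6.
Block sizes for λ = 6: [2, 1]

From the dimensions of kernels of powers, the number of Jordan blocks of size at least j is d_j − d_{j−1} where d_j = dim ker(N^j) (with d_0 = 0). Computing the differences gives [2, 1].
The number of blocks of size exactly k is (#blocks of size ≥ k) − (#blocks of size ≥ k + 1), so the partition is: 1 block(s) of size 1, 1 block(s) of size 2.
In nonincreasing order the block sizes are [2, 1].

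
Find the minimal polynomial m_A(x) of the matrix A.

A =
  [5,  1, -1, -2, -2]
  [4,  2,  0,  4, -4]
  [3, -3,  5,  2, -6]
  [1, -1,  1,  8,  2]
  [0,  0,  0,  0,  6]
x^3 - 14*x^2 + 60*x - 72

The characteristic polynomial is χ_A(x) = (x - 6)^4*(x - 2), so the eigenvalues are known. The minimal polynomial is
  m_A(x) = Π_λ (x − λ)^{k_λ}
where k_λ is the size of the *largest* Jordan block for λ (equivalently, the smallest k with (A − λI)^k v = 0 for every generalised eigenvector v of λ).

  λ = 2: largest Jordan block has size 1, contributing (x − 2)
  λ = 6: largest Jordan block has size 2, contributing (x − 6)^2

So m_A(x) = (x - 6)^2*(x - 2) = x^3 - 14*x^2 + 60*x - 72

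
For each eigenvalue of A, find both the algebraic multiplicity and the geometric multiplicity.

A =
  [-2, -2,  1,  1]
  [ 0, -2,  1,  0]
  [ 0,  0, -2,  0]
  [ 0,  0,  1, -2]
λ = -2: alg = 4, geom = 2

Step 1 — factor the characteristic polynomial to read off the algebraic multiplicities:
  χ_A(x) = (x + 2)^4

Step 2 — compute geometric multiplicities via the rank-nullity identity g(λ) = n − rank(A − λI):
  rank(A − (-2)·I) = 2, so dim ker(A − (-2)·I) = n − 2 = 2

Summary:
  λ = -2: algebraic multiplicity = 4, geometric multiplicity = 2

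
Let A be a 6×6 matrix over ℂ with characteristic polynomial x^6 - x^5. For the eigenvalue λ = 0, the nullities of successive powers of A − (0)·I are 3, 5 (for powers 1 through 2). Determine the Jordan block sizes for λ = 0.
Block sizes for λ = 0: [2, 2, 1]

From the dimensions of kernels of powers, the number of Jordan blocks of size at least j is d_j − d_{j−1} where d_j = dim ker(N^j) (with d_0 = 0). Computing the differences gives [3, 2].
The number of blocks of size exactly k is (#blocks of size ≥ k) − (#blocks of size ≥ k + 1), so the partition is: 1 block(s) of size 1, 2 block(s) of size 2.
In nonincreasing order the block sizes are [2, 2, 1].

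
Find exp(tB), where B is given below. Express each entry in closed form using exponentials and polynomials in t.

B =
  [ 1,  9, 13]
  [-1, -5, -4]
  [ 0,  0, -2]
e^{tB} =
  [3*t*exp(-2*t) + exp(-2*t), 9*t*exp(-2*t), 3*t^2*exp(-2*t)/2 + 13*t*exp(-2*t)]
  [-t*exp(-2*t), -3*t*exp(-2*t) + exp(-2*t), -t^2*exp(-2*t)/2 - 4*t*exp(-2*t)]
  [0, 0, exp(-2*t)]

Strategy: write B = P · J · P⁻¹ where J is a Jordan canonical form, so e^{tB} = P · e^{tJ} · P⁻¹, and e^{tJ} can be computed block-by-block.

B has Jordan form
J =
  [-2,  1,  0]
  [ 0, -2,  1]
  [ 0,  0, -2]
(up to reordering of blocks).

Per-block formulas:
  For a 3×3 Jordan block J_3(-2): exp(t · J_3(-2)) = e^(-2t)·(I + t·N + (t^2/2)·N^2), where N is the 3×3 nilpotent shift.

After assembling e^{tJ} and conjugating by P, we get:

e^{tB} =
  [3*t*exp(-2*t) + exp(-2*t), 9*t*exp(-2*t), 3*t^2*exp(-2*t)/2 + 13*t*exp(-2*t)]
  [-t*exp(-2*t), -3*t*exp(-2*t) + exp(-2*t), -t^2*exp(-2*t)/2 - 4*t*exp(-2*t)]
  [0, 0, exp(-2*t)]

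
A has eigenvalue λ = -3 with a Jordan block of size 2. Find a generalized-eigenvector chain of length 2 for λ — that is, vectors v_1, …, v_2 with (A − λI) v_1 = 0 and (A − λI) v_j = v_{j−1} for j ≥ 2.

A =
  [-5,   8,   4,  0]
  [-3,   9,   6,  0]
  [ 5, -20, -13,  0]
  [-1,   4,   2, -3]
A Jordan chain for λ = -3 of length 2:
v_1 = (-2, -3, 5, -1)ᵀ
v_2 = (1, 0, 0, 0)ᵀ

Let N = A − (-3)·I. We want v_2 with N^2 v_2 = 0 but N^1 v_2 ≠ 0; then v_{j-1} := N · v_j for j = 2, …, 2.

Pick v_2 = (1, 0, 0, 0)ᵀ.
Then v_1 = N · v_2 = (-2, -3, 5, -1)ᵀ.

Sanity check: (A − (-3)·I) v_1 = (0, 0, 0, 0)ᵀ = 0. ✓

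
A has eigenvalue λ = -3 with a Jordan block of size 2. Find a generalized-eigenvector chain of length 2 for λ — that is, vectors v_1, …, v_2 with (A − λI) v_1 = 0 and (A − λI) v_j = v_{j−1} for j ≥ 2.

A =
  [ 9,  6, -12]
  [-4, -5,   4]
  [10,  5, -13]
A Jordan chain for λ = -3 of length 2:
v_1 = (12, -4, 10)ᵀ
v_2 = (1, 0, 0)ᵀ

Let N = A − (-3)·I. We want v_2 with N^2 v_2 = 0 but N^1 v_2 ≠ 0; then v_{j-1} := N · v_j for j = 2, …, 2.

Pick v_2 = (1, 0, 0)ᵀ.
Then v_1 = N · v_2 = (12, -4, 10)ᵀ.

Sanity check: (A − (-3)·I) v_1 = (0, 0, 0)ᵀ = 0. ✓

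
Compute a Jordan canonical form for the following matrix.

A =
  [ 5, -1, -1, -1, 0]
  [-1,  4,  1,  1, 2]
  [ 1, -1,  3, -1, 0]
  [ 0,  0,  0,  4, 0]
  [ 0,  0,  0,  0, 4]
J_3(4) ⊕ J_1(4) ⊕ J_1(4)

The characteristic polynomial is
  det(x·I − A) = x^5 - 20*x^4 + 160*x^3 - 640*x^2 + 1280*x - 1024 = (x - 4)^5

Eigenvalues and multiplicities (the geometric multiplicity of λ is n − rank(A − λI), which equals the number of Jordan blocks for λ):
  λ = 4: algebraic multiplicity = 5, geometric multiplicity = 3

Determining the block sizes for each eigenvalue:
  λ = 4: with am = 5 and gm = 3, the partition is not yet determined (e.g. several partitions of 5 into 3 parts exist). Let N = A − (4)·I. Computing rank(N^1) = 2, rank(N^2) = 1, rank(N^3) = 0; the number of blocks of size ≥ j is rank(N^{j−1}) − rank(N^j), giving [3, 1, 1]. So we have 1 block(s) of size 3, 2 block(s) of size 1 → block sizes [3, 1, 1]

Assembling the blocks gives a Jordan form
J =
  [4, 1, 0, 0, 0]
  [0, 4, 1, 0, 0]
  [0, 0, 4, 0, 0]
  [0, 0, 0, 4, 0]
  [0, 0, 0, 0, 4]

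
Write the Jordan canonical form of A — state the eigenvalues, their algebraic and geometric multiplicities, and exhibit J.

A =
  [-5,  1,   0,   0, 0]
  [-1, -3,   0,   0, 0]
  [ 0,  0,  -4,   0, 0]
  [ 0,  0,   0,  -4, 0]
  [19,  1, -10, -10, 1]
J_2(-4) ⊕ J_1(-4) ⊕ J_1(-4) ⊕ J_1(1)

The characteristic polynomial is
  det(x·I − A) = x^5 + 15*x^4 + 80*x^3 + 160*x^2 - 256 = (x - 1)*(x + 4)^4

Eigenvalues and multiplicities (the geometric multiplicity of λ is n − rank(A − λI), which equals the number of Jordan blocks for λ):
  λ = -4: algebraic multiplicity = 4, geometric multiplicity = 3
  λ = 1: algebraic multiplicity = 1, geometric multiplicity = 1

Determining the block sizes for each eigenvalue:
  λ = -4: 3 blocks summing to 4 forces exactly one block of size 2 and the rest size 1 → block sizes [2, 1, 1]
  λ = 1: one block (gm = 1), so the single block has size am = 1 → block sizes [1]

Assembling the blocks gives a Jordan form
J =
  [-4,  1,  0,  0, 0]
  [ 0, -4,  0,  0, 0]
  [ 0,  0, -4,  0, 0]
  [ 0,  0,  0, -4, 0]
  [ 0,  0,  0,  0, 1]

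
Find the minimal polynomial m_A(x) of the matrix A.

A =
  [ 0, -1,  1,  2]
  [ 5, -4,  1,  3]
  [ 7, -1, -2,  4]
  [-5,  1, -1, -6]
x^3 + 9*x^2 + 27*x + 27

The characteristic polynomial is χ_A(x) = (x + 3)^4, so the eigenvalues are known. The minimal polynomial is
  m_A(x) = Π_λ (x − λ)^{k_λ}
where k_λ is the size of the *largest* Jordan block for λ (equivalently, the smallest k with (A − λI)^k v = 0 for every generalised eigenvector v of λ).

  λ = -3: largest Jordan block has size 3, contributing (x + 3)^3

So m_A(x) = (x + 3)^3 = x^3 + 9*x^2 + 27*x + 27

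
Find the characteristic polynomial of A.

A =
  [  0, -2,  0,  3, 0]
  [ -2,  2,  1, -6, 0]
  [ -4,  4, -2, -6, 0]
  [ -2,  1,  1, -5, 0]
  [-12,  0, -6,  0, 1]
x^5 + 4*x^4 + x^3 - 10*x^2 - 4*x + 8

Expanding det(x·I − A) (e.g. by cofactor expansion or by noting that A is similar to its Jordan form J, which has the same characteristic polynomial as A) gives
  χ_A(x) = x^5 + 4*x^4 + x^3 - 10*x^2 - 4*x + 8
which factors as (x - 1)^2*(x + 2)^3. The eigenvalues (with algebraic multiplicities) are λ = -2 with multiplicity 3, λ = 1 with multiplicity 2.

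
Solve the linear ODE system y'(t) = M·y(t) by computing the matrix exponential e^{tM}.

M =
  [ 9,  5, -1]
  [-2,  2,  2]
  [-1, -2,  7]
e^{tM} =
  [3*t*exp(6*t) + exp(6*t), -3*t^2*exp(6*t)/2 + 5*t*exp(6*t), 3*t^2*exp(6*t) - t*exp(6*t)]
  [-2*t*exp(6*t), t^2*exp(6*t) - 4*t*exp(6*t) + exp(6*t), -2*t^2*exp(6*t) + 2*t*exp(6*t)]
  [-t*exp(6*t), t^2*exp(6*t)/2 - 2*t*exp(6*t), -t^2*exp(6*t) + t*exp(6*t) + exp(6*t)]

Strategy: write M = P · J · P⁻¹ where J is a Jordan canonical form, so e^{tM} = P · e^{tJ} · P⁻¹, and e^{tJ} can be computed block-by-block.

M has Jordan form
J =
  [6, 1, 0]
  [0, 6, 1]
  [0, 0, 6]
(up to reordering of blocks).

Per-block formulas:
  For a 3×3 Jordan block J_3(6): exp(t · J_3(6)) = e^(6t)·(I + t·N + (t^2/2)·N^2), where N is the 3×3 nilpotent shift.

After assembling e^{tJ} and conjugating by P, we get:

e^{tM} =
  [3*t*exp(6*t) + exp(6*t), -3*t^2*exp(6*t)/2 + 5*t*exp(6*t), 3*t^2*exp(6*t) - t*exp(6*t)]
  [-2*t*exp(6*t), t^2*exp(6*t) - 4*t*exp(6*t) + exp(6*t), -2*t^2*exp(6*t) + 2*t*exp(6*t)]
  [-t*exp(6*t), t^2*exp(6*t)/2 - 2*t*exp(6*t), -t^2*exp(6*t) + t*exp(6*t) + exp(6*t)]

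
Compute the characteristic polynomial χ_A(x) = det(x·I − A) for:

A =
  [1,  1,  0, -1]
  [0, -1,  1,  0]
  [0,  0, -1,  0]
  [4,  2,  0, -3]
x^4 + 4*x^3 + 6*x^2 + 4*x + 1

Expanding det(x·I − A) (e.g. by cofactor expansion or by noting that A is similar to its Jordan form J, which has the same characteristic polynomial as A) gives
  χ_A(x) = x^4 + 4*x^3 + 6*x^2 + 4*x + 1
which factors as (x + 1)^4. The eigenvalues (with algebraic multiplicities) are λ = -1 with multiplicity 4.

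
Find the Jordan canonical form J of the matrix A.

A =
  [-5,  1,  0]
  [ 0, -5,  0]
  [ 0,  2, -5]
J_2(-5) ⊕ J_1(-5)

The characteristic polynomial is
  det(x·I − A) = x^3 + 15*x^2 + 75*x + 125 = (x + 5)^3

Eigenvalues and multiplicities (the geometric multiplicity of λ is n − rank(A − λI), which equals the number of Jordan blocks for λ):
  λ = -5: algebraic multiplicity = 3, geometric multiplicity = 2

Determining the block sizes for each eigenvalue:
  λ = -5: 2 blocks summing to 3 forces exactly one block of size 2 and the rest size 1 → block sizes [2, 1]

Assembling the blocks gives a Jordan form
J =
  [-5,  1,  0]
  [ 0, -5,  0]
  [ 0,  0, -5]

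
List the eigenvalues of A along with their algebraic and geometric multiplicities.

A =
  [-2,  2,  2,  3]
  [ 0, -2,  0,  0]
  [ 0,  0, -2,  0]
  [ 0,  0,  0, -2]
λ = -2: alg = 4, geom = 3

Step 1 — factor the characteristic polynomial to read off the algebraic multiplicities:
  χ_A(x) = (x + 2)^4

Step 2 — compute geometric multiplicities via the rank-nullity identity g(λ) = n − rank(A − λI):
  rank(A − (-2)·I) = 1, so dim ker(A − (-2)·I) = n − 1 = 3

Summary:
  λ = -2: algebraic multiplicity = 4, geometric multiplicity = 3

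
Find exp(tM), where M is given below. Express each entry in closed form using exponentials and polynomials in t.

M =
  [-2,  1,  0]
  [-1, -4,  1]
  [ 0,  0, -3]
e^{tM} =
  [t*exp(-3*t) + exp(-3*t), t*exp(-3*t), t^2*exp(-3*t)/2]
  [-t*exp(-3*t), -t*exp(-3*t) + exp(-3*t), -t^2*exp(-3*t)/2 + t*exp(-3*t)]
  [0, 0, exp(-3*t)]

Strategy: write M = P · J · P⁻¹ where J is a Jordan canonical form, so e^{tM} = P · e^{tJ} · P⁻¹, and e^{tJ} can be computed block-by-block.

M has Jordan form
J =
  [-3,  1,  0]
  [ 0, -3,  1]
  [ 0,  0, -3]
(up to reordering of blocks).

Per-block formulas:
  For a 3×3 Jordan block J_3(-3): exp(t · J_3(-3)) = e^(-3t)·(I + t·N + (t^2/2)·N^2), where N is the 3×3 nilpotent shift.

After assembling e^{tJ} and conjugating by P, we get:

e^{tM} =
  [t*exp(-3*t) + exp(-3*t), t*exp(-3*t), t^2*exp(-3*t)/2]
  [-t*exp(-3*t), -t*exp(-3*t) + exp(-3*t), -t^2*exp(-3*t)/2 + t*exp(-3*t)]
  [0, 0, exp(-3*t)]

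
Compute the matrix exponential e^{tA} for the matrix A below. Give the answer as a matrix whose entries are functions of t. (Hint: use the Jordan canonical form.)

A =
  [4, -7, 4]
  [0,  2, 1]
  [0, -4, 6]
e^{tA} =
  [exp(4*t), -t^2*exp(4*t) - 7*t*exp(4*t), t^2*exp(4*t)/2 + 4*t*exp(4*t)]
  [0, -2*t*exp(4*t) + exp(4*t), t*exp(4*t)]
  [0, -4*t*exp(4*t), 2*t*exp(4*t) + exp(4*t)]

Strategy: write A = P · J · P⁻¹ where J is a Jordan canonical form, so e^{tA} = P · e^{tJ} · P⁻¹, and e^{tJ} can be computed block-by-block.

A has Jordan form
J =
  [4, 1, 0]
  [0, 4, 1]
  [0, 0, 4]
(up to reordering of blocks).

Per-block formulas:
  For a 3×3 Jordan block J_3(4): exp(t · J_3(4)) = e^(4t)·(I + t·N + (t^2/2)·N^2), where N is the 3×3 nilpotent shift.

After assembling e^{tJ} and conjugating by P, we get:

e^{tA} =
  [exp(4*t), -t^2*exp(4*t) - 7*t*exp(4*t), t^2*exp(4*t)/2 + 4*t*exp(4*t)]
  [0, -2*t*exp(4*t) + exp(4*t), t*exp(4*t)]
  [0, -4*t*exp(4*t), 2*t*exp(4*t) + exp(4*t)]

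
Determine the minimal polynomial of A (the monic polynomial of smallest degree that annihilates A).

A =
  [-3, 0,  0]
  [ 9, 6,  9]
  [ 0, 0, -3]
x^2 - 3*x - 18

The characteristic polynomial is χ_A(x) = (x - 6)*(x + 3)^2, so the eigenvalues are known. The minimal polynomial is
  m_A(x) = Π_λ (x − λ)^{k_λ}
where k_λ is the size of the *largest* Jordan block for λ (equivalently, the smallest k with (A − λI)^k v = 0 for every generalised eigenvector v of λ).

  λ = -3: largest Jordan block has size 1, contributing (x + 3)
  λ = 6: largest Jordan block has size 1, contributing (x − 6)

So m_A(x) = (x - 6)*(x + 3) = x^2 - 3*x - 18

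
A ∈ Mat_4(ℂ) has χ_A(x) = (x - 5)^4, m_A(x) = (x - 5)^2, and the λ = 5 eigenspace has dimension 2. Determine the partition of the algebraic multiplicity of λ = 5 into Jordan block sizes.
Block sizes for λ = 5: [2, 2]

Step 1 — from the characteristic polynomial, algebraic multiplicity of λ = 5 is 4. From dim ker(A − (5)·I) = 2, there are exactly 2 Jordan blocks for λ = 5.
Step 2 — from the minimal polynomial, the factor (x − 5)^2 tells us the largest block for λ = 5 has size 2.
Step 3 — with total size 4, 2 blocks, and largest block 2, the block sizes (in nonincreasing order) are [2, 2].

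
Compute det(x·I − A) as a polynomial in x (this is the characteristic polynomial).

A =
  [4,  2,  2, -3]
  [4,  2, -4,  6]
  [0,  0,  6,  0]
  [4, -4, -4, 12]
x^4 - 24*x^3 + 216*x^2 - 864*x + 1296

Expanding det(x·I − A) (e.g. by cofactor expansion or by noting that A is similar to its Jordan form J, which has the same characteristic polynomial as A) gives
  χ_A(x) = x^4 - 24*x^3 + 216*x^2 - 864*x + 1296
which factors as (x - 6)^4. The eigenvalues (with algebraic multiplicities) are λ = 6 with multiplicity 4.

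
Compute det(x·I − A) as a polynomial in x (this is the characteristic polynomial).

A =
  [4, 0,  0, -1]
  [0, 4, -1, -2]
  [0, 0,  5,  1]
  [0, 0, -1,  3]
x^4 - 16*x^3 + 96*x^2 - 256*x + 256

Expanding det(x·I − A) (e.g. by cofactor expansion or by noting that A is similar to its Jordan form J, which has the same characteristic polynomial as A) gives
  χ_A(x) = x^4 - 16*x^3 + 96*x^2 - 256*x + 256
which factors as (x - 4)^4. The eigenvalues (with algebraic multiplicities) are λ = 4 with multiplicity 4.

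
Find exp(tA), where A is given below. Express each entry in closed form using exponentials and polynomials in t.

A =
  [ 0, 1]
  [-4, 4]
e^{tA} =
  [-2*t*exp(2*t) + exp(2*t), t*exp(2*t)]
  [-4*t*exp(2*t), 2*t*exp(2*t) + exp(2*t)]

Strategy: write A = P · J · P⁻¹ where J is a Jordan canonical form, so e^{tA} = P · e^{tJ} · P⁻¹, and e^{tJ} can be computed block-by-block.

A has Jordan form
J =
  [2, 1]
  [0, 2]
(up to reordering of blocks).

Per-block formulas:
  For a 2×2 Jordan block J_2(2): exp(t · J_2(2)) = e^(2t)·(I + t·N), where N is the 2×2 nilpotent shift.

After assembling e^{tJ} and conjugating by P, we get:

e^{tA} =
  [-2*t*exp(2*t) + exp(2*t), t*exp(2*t)]
  [-4*t*exp(2*t), 2*t*exp(2*t) + exp(2*t)]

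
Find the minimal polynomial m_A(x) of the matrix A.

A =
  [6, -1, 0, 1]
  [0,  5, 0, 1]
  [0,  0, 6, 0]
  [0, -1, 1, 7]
x^3 - 18*x^2 + 108*x - 216

The characteristic polynomial is χ_A(x) = (x - 6)^4, so the eigenvalues are known. The minimal polynomial is
  m_A(x) = Π_λ (x − λ)^{k_λ}
where k_λ is the size of the *largest* Jordan block for λ (equivalently, the smallest k with (A − λI)^k v = 0 for every generalised eigenvector v of λ).

  λ = 6: largest Jordan block has size 3, contributing (x − 6)^3

So m_A(x) = (x - 6)^3 = x^3 - 18*x^2 + 108*x - 216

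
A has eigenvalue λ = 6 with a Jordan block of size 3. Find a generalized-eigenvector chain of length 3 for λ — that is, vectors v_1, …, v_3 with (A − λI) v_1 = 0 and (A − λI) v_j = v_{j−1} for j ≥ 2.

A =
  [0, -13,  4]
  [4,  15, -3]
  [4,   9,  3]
A Jordan chain for λ = 6 of length 3:
v_1 = (-3, 2, 2)ᵀ
v_2 = (-13, 9, 9)ᵀ
v_3 = (0, 1, 0)ᵀ

Let N = A − (6)·I. We want v_3 with N^3 v_3 = 0 but N^2 v_3 ≠ 0; then v_{j-1} := N · v_j for j = 3, …, 2.

Pick v_3 = (0, 1, 0)ᵀ.
Then v_2 = N · v_3 = (-13, 9, 9)ᵀ.
Then v_1 = N · v_2 = (-3, 2, 2)ᵀ.

Sanity check: (A − (6)·I) v_1 = (0, 0, 0)ᵀ = 0. ✓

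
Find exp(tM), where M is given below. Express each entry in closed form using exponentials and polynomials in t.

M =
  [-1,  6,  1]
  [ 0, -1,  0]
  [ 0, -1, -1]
e^{tM} =
  [exp(-t), -t^2*exp(-t)/2 + 6*t*exp(-t), t*exp(-t)]
  [0, exp(-t), 0]
  [0, -t*exp(-t), exp(-t)]

Strategy: write M = P · J · P⁻¹ where J is a Jordan canonical form, so e^{tM} = P · e^{tJ} · P⁻¹, and e^{tJ} can be computed block-by-block.

M has Jordan form
J =
  [-1,  1,  0]
  [ 0, -1,  1]
  [ 0,  0, -1]
(up to reordering of blocks).

Per-block formulas:
  For a 3×3 Jordan block J_3(-1): exp(t · J_3(-1)) = e^(-1t)·(I + t·N + (t^2/2)·N^2), where N is the 3×3 nilpotent shift.

After assembling e^{tJ} and conjugating by P, we get:

e^{tM} =
  [exp(-t), -t^2*exp(-t)/2 + 6*t*exp(-t), t*exp(-t)]
  [0, exp(-t), 0]
  [0, -t*exp(-t), exp(-t)]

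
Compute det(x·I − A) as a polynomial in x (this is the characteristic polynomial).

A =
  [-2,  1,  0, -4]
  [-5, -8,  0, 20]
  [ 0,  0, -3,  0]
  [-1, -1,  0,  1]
x^4 + 12*x^3 + 54*x^2 + 108*x + 81

Expanding det(x·I − A) (e.g. by cofactor expansion or by noting that A is similar to its Jordan form J, which has the same characteristic polynomial as A) gives
  χ_A(x) = x^4 + 12*x^3 + 54*x^2 + 108*x + 81
which factors as (x + 3)^4. The eigenvalues (with algebraic multiplicities) are λ = -3 with multiplicity 4.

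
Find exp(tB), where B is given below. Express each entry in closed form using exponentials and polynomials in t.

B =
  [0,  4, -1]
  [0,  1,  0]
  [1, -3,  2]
e^{tB} =
  [-t*exp(t) + exp(t), -t^2*exp(t)/2 + 4*t*exp(t), -t*exp(t)]
  [0, exp(t), 0]
  [t*exp(t), t^2*exp(t)/2 - 3*t*exp(t), t*exp(t) + exp(t)]

Strategy: write B = P · J · P⁻¹ where J is a Jordan canonical form, so e^{tB} = P · e^{tJ} · P⁻¹, and e^{tJ} can be computed block-by-block.

B has Jordan form
J =
  [1, 1, 0]
  [0, 1, 1]
  [0, 0, 1]
(up to reordering of blocks).

Per-block formulas:
  For a 3×3 Jordan block J_3(1): exp(t · J_3(1)) = e^(1t)·(I + t·N + (t^2/2)·N^2), where N is the 3×3 nilpotent shift.

After assembling e^{tJ} and conjugating by P, we get:

e^{tB} =
  [-t*exp(t) + exp(t), -t^2*exp(t)/2 + 4*t*exp(t), -t*exp(t)]
  [0, exp(t), 0]
  [t*exp(t), t^2*exp(t)/2 - 3*t*exp(t), t*exp(t) + exp(t)]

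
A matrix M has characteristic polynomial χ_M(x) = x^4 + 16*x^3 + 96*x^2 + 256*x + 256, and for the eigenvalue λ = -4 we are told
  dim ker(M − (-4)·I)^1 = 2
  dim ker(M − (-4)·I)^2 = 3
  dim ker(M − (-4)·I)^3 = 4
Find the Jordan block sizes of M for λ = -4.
Block sizes for λ = -4: [3, 1]

From the dimensions of kernels of powers, the number of Jordan blocks of size at least j is d_j − d_{j−1} where d_j = dim ker(N^j) (with d_0 = 0). Computing the differences gives [2, 1, 1].
The number of blocks of size exactly k is (#blocks of size ≥ k) − (#blocks of size ≥ k + 1), so the partition is: 1 block(s) of size 1, 1 block(s) of size 3.
In nonincreasing order the block sizes are [3, 1].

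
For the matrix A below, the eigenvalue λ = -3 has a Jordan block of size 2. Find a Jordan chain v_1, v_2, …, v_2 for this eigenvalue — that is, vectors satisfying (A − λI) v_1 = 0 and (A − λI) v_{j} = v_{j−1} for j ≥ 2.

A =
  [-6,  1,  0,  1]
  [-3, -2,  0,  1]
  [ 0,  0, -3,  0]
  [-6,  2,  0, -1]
A Jordan chain for λ = -3 of length 2:
v_1 = (-3, -3, 0, -6)ᵀ
v_2 = (1, 0, 0, 0)ᵀ

Let N = A − (-3)·I. We want v_2 with N^2 v_2 = 0 but N^1 v_2 ≠ 0; then v_{j-1} := N · v_j for j = 2, …, 2.

Pick v_2 = (1, 0, 0, 0)ᵀ.
Then v_1 = N · v_2 = (-3, -3, 0, -6)ᵀ.

Sanity check: (A − (-3)·I) v_1 = (0, 0, 0, 0)ᵀ = 0. ✓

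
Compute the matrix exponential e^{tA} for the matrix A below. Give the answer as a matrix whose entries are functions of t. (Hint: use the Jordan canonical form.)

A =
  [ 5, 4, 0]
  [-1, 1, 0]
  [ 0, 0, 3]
e^{tA} =
  [2*t*exp(3*t) + exp(3*t), 4*t*exp(3*t), 0]
  [-t*exp(3*t), -2*t*exp(3*t) + exp(3*t), 0]
  [0, 0, exp(3*t)]

Strategy: write A = P · J · P⁻¹ where J is a Jordan canonical form, so e^{tA} = P · e^{tJ} · P⁻¹, and e^{tJ} can be computed block-by-block.

A has Jordan form
J =
  [3, 1, 0]
  [0, 3, 0]
  [0, 0, 3]
(up to reordering of blocks).

Per-block formulas:
  For a 1×1 block at λ = 3: exp(t · [3]) = [e^(3t)].
  For a 2×2 Jordan block J_2(3): exp(t · J_2(3)) = e^(3t)·(I + t·N), where N is the 2×2 nilpotent shift.

After assembling e^{tJ} and conjugating by P, we get:

e^{tA} =
  [2*t*exp(3*t) + exp(3*t), 4*t*exp(3*t), 0]
  [-t*exp(3*t), -2*t*exp(3*t) + exp(3*t), 0]
  [0, 0, exp(3*t)]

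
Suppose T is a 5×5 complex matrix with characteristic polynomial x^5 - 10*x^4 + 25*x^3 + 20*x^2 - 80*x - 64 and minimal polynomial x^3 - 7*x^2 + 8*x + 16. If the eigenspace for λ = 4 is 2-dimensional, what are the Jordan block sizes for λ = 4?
Block sizes for λ = 4: [2, 1]

Step 1 — from the characteristic polynomial, algebraic multiplicity of λ = 4 is 3. From dim ker(T − (4)·I) = 2, there are exactly 2 Jordan blocks for λ = 4.
Step 2 — from the minimal polynomial, the factor (x − 4)^2 tells us the largest block for λ = 4 has size 2.
Step 3 — with total size 3, 2 blocks, and largest block 2, the block sizes (in nonincreasing order) are [2, 1].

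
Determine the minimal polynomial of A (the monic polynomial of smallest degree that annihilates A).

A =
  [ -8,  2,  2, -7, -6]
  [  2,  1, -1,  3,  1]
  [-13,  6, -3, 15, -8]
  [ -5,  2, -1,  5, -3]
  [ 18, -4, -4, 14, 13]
x^4 - 7*x^3 + 15*x^2 - 9*x

The characteristic polynomial is χ_A(x) = x*(x - 3)^2*(x - 1)^2, so the eigenvalues are known. The minimal polynomial is
  m_A(x) = Π_λ (x − λ)^{k_λ}
where k_λ is the size of the *largest* Jordan block for λ (equivalently, the smallest k with (A − λI)^k v = 0 for every generalised eigenvector v of λ).

  λ = 0: largest Jordan block has size 1, contributing (x − 0)
  λ = 1: largest Jordan block has size 1, contributing (x − 1)
  λ = 3: largest Jordan block has size 2, contributing (x − 3)^2

So m_A(x) = x*(x - 3)^2*(x - 1) = x^4 - 7*x^3 + 15*x^2 - 9*x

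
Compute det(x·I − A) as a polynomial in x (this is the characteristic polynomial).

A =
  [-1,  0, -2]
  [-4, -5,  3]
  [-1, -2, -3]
x^3 + 9*x^2 + 27*x + 27

Expanding det(x·I − A) (e.g. by cofactor expansion or by noting that A is similar to its Jordan form J, which has the same characteristic polynomial as A) gives
  χ_A(x) = x^3 + 9*x^2 + 27*x + 27
which factors as (x + 3)^3. The eigenvalues (with algebraic multiplicities) are λ = -3 with multiplicity 3.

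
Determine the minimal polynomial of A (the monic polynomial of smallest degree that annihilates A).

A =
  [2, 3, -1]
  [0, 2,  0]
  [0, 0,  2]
x^2 - 4*x + 4

The characteristic polynomial is χ_A(x) = (x - 2)^3, so the eigenvalues are known. The minimal polynomial is
  m_A(x) = Π_λ (x − λ)^{k_λ}
where k_λ is the size of the *largest* Jordan block for λ (equivalently, the smallest k with (A − λI)^k v = 0 for every generalised eigenvector v of λ).

  λ = 2: largest Jordan block has size 2, contributing (x − 2)^2

So m_A(x) = (x - 2)^2 = x^2 - 4*x + 4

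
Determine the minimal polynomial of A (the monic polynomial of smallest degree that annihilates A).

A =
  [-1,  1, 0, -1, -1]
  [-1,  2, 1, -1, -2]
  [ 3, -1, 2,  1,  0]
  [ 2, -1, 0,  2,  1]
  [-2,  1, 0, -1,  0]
x^3 - 3*x^2 + 3*x - 1

The characteristic polynomial is χ_A(x) = (x - 1)^5, so the eigenvalues are known. The minimal polynomial is
  m_A(x) = Π_λ (x − λ)^{k_λ}
where k_λ is the size of the *largest* Jordan block for λ (equivalently, the smallest k with (A − λI)^k v = 0 for every generalised eigenvector v of λ).

  λ = 1: largest Jordan block has size 3, contributing (x − 1)^3

So m_A(x) = (x - 1)^3 = x^3 - 3*x^2 + 3*x - 1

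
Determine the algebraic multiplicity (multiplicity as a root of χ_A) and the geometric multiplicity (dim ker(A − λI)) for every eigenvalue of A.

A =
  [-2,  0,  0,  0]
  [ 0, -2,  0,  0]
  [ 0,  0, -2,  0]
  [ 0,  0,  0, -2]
λ = -2: alg = 4, geom = 4

Step 1 — factor the characteristic polynomial to read off the algebraic multiplicities:
  χ_A(x) = (x + 2)^4

Step 2 — compute geometric multiplicities via the rank-nullity identity g(λ) = n − rank(A − λI):
  rank(A − (-2)·I) = 0, so dim ker(A − (-2)·I) = n − 0 = 4

Summary:
  λ = -2: algebraic multiplicity = 4, geometric multiplicity = 4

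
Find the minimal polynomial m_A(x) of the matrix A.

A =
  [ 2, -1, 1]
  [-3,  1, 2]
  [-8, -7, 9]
x^3 - 12*x^2 + 48*x - 64

The characteristic polynomial is χ_A(x) = (x - 4)^3, so the eigenvalues are known. The minimal polynomial is
  m_A(x) = Π_λ (x − λ)^{k_λ}
where k_λ is the size of the *largest* Jordan block for λ (equivalently, the smallest k with (A − λI)^k v = 0 for every generalised eigenvector v of λ).

  λ = 4: largest Jordan block has size 3, contributing (x − 4)^3

So m_A(x) = (x - 4)^3 = x^3 - 12*x^2 + 48*x - 64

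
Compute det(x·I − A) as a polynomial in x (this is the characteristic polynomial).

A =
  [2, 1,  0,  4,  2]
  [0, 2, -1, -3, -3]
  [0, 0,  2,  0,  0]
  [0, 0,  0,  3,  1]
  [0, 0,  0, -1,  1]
x^5 - 10*x^4 + 40*x^3 - 80*x^2 + 80*x - 32

Expanding det(x·I − A) (e.g. by cofactor expansion or by noting that A is similar to its Jordan form J, which has the same characteristic polynomial as A) gives
  χ_A(x) = x^5 - 10*x^4 + 40*x^3 - 80*x^2 + 80*x - 32
which factors as (x - 2)^5. The eigenvalues (with algebraic multiplicities) are λ = 2 with multiplicity 5.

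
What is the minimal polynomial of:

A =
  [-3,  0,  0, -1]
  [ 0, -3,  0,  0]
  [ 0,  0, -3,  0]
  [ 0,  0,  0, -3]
x^2 + 6*x + 9

The characteristic polynomial is χ_A(x) = (x + 3)^4, so the eigenvalues are known. The minimal polynomial is
  m_A(x) = Π_λ (x − λ)^{k_λ}
where k_λ is the size of the *largest* Jordan block for λ (equivalently, the smallest k with (A − λI)^k v = 0 for every generalised eigenvector v of λ).

  λ = -3: largest Jordan block has size 2, contributing (x + 3)^2

So m_A(x) = (x + 3)^2 = x^2 + 6*x + 9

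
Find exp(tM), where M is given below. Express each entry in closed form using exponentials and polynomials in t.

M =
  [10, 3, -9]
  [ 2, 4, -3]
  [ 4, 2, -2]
e^{tM} =
  [3*t^2*exp(4*t) + 6*t*exp(4*t) + exp(4*t), 3*t*exp(4*t), -9*t^2*exp(4*t)/2 - 9*t*exp(4*t)]
  [2*t*exp(4*t), exp(4*t), -3*t*exp(4*t)]
  [2*t^2*exp(4*t) + 4*t*exp(4*t), 2*t*exp(4*t), -3*t^2*exp(4*t) - 6*t*exp(4*t) + exp(4*t)]

Strategy: write M = P · J · P⁻¹ where J is a Jordan canonical form, so e^{tM} = P · e^{tJ} · P⁻¹, and e^{tJ} can be computed block-by-block.

M has Jordan form
J =
  [4, 1, 0]
  [0, 4, 1]
  [0, 0, 4]
(up to reordering of blocks).

Per-block formulas:
  For a 3×3 Jordan block J_3(4): exp(t · J_3(4)) = e^(4t)·(I + t·N + (t^2/2)·N^2), where N is the 3×3 nilpotent shift.

After assembling e^{tJ} and conjugating by P, we get:

e^{tM} =
  [3*t^2*exp(4*t) + 6*t*exp(4*t) + exp(4*t), 3*t*exp(4*t), -9*t^2*exp(4*t)/2 - 9*t*exp(4*t)]
  [2*t*exp(4*t), exp(4*t), -3*t*exp(4*t)]
  [2*t^2*exp(4*t) + 4*t*exp(4*t), 2*t*exp(4*t), -3*t^2*exp(4*t) - 6*t*exp(4*t) + exp(4*t)]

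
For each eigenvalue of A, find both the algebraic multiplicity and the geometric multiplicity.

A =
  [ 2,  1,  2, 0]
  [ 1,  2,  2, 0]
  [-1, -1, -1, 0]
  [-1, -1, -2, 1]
λ = 1: alg = 4, geom = 3

Step 1 — factor the characteristic polynomial to read off the algebraic multiplicities:
  χ_A(x) = (x - 1)^4

Step 2 — compute geometric multiplicities via the rank-nullity identity g(λ) = n − rank(A − λI):
  rank(A − (1)·I) = 1, so dim ker(A − (1)·I) = n − 1 = 3

Summary:
  λ = 1: algebraic multiplicity = 4, geometric multiplicity = 3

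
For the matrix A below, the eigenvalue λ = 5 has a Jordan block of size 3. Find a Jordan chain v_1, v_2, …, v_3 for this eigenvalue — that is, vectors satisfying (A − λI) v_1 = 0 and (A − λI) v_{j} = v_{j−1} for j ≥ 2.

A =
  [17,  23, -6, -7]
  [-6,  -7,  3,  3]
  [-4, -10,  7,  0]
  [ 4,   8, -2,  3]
A Jordan chain for λ = 5 of length 3:
v_1 = (2, 0, 4, 0)ᵀ
v_2 = (12, -6, -4, 4)ᵀ
v_3 = (1, 0, 0, 0)ᵀ

Let N = A − (5)·I. We want v_3 with N^3 v_3 = 0 but N^2 v_3 ≠ 0; then v_{j-1} := N · v_j for j = 3, …, 2.

Pick v_3 = (1, 0, 0, 0)ᵀ.
Then v_2 = N · v_3 = (12, -6, -4, 4)ᵀ.
Then v_1 = N · v_2 = (2, 0, 4, 0)ᵀ.

Sanity check: (A − (5)·I) v_1 = (0, 0, 0, 0)ᵀ = 0. ✓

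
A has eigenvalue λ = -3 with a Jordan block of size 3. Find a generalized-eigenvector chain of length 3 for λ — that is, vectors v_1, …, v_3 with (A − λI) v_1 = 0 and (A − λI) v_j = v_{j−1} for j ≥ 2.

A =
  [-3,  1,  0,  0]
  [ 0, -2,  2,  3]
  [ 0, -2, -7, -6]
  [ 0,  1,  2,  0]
A Jordan chain for λ = -3 of length 3:
v_1 = (1, 0, 0, 0)ᵀ
v_2 = (1, 1, -2, 1)ᵀ
v_3 = (0, 1, 0, 0)ᵀ

Let N = A − (-3)·I. We want v_3 with N^3 v_3 = 0 but N^2 v_3 ≠ 0; then v_{j-1} := N · v_j for j = 3, …, 2.

Pick v_3 = (0, 1, 0, 0)ᵀ.
Then v_2 = N · v_3 = (1, 1, -2, 1)ᵀ.
Then v_1 = N · v_2 = (1, 0, 0, 0)ᵀ.

Sanity check: (A − (-3)·I) v_1 = (0, 0, 0, 0)ᵀ = 0. ✓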